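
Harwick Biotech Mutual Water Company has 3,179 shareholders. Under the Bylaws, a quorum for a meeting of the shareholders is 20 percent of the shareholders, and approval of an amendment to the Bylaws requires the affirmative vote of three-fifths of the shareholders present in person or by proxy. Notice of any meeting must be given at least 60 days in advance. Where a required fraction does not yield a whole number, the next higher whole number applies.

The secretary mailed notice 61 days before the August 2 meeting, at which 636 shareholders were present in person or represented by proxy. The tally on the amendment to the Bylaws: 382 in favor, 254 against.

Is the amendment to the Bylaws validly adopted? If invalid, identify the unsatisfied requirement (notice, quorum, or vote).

Notice: 61 days given; 60 required. Satisfied.
Quorum: 20% of 3,179 = 635.80, rounded up to 636; 636 present. Satisfied.
Vote: requires three-fifths of those present (636); 3/5 of 636 = 381.60, rounded up to 382, so 382 needed; 382 in favor. Satisfied.

Valid — all requirements satisfied.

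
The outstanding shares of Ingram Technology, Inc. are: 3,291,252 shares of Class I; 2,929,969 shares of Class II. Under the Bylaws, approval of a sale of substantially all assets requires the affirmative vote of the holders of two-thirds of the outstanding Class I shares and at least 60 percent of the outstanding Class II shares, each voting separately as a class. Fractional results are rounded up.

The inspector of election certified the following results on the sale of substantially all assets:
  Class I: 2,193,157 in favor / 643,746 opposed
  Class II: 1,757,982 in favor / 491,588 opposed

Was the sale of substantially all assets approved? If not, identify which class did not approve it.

Class I: 2/3 of 3291252 = 2194168; 2,194,168 required, 2,193,157 in favor — not approved.
Class II: 3/5 of 2929969 = 1757981.40, rounded up to 1757982; 1,757,982 required, 1,757,982 in favor — approved.

Not approved — the Class I shares did not give the required vote.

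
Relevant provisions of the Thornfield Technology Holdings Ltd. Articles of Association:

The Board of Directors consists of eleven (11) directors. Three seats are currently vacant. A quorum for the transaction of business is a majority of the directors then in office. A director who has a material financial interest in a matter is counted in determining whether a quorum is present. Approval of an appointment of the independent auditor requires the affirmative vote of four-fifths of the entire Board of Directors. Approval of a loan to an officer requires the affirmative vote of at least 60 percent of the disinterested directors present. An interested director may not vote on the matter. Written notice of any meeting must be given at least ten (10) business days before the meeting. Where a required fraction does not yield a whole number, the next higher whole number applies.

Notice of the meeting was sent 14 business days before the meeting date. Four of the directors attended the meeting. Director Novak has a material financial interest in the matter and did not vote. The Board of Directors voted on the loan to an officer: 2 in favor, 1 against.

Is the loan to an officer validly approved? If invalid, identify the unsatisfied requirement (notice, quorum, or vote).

Invalid — quorum requirement not satisfied.

Notice: 14 business days given; 10 required (14 ≥ 10). Satisfied.
Quorum: 4 present (interested directors count toward quorum); quorum is 5. Not satisfied.
Vote: the loan to an officer requires three-fifths of the disinterested directors present (4 − 1 = 3). 3/5 of 3 = 1.80, rounded up to 2, so 2 affirmative votes are needed; 2 voted in favor. Satisfied. (Moot — without a quorum no business can be validly transacted.)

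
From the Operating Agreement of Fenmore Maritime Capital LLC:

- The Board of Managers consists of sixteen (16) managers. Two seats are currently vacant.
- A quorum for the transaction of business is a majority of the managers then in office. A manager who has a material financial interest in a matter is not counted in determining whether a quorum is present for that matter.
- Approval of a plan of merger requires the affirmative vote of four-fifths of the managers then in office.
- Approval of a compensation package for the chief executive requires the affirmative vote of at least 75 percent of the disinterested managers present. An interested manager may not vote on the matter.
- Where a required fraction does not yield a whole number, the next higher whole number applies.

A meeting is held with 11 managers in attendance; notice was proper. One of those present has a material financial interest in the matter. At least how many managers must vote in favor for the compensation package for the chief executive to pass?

The compensation package for the chief executive requires three-fourths of the disinterested managers present (11 − 1 = 10).
3/4 of 10 = 7.50, rounded up to 8.

8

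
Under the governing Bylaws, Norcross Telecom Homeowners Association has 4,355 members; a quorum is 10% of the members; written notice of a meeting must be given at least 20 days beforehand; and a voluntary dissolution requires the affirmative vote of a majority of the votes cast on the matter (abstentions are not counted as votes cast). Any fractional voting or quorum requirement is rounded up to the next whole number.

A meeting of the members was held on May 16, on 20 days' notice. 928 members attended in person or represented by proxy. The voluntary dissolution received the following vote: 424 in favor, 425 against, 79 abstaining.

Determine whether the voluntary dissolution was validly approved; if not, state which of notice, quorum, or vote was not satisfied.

Notice: 20 days given; 20 required. Satisfied.
Quorum: 10% of 4,355 = 435.50, rounded up to 436; 928 present. Satisfied.
Vote: requires a majority of the votes cast (928 − 79 abstaining = 849); a majority of 849 is 425, so 425 needed; 424 in favor. Not satisfied.

Invalid — vote requirement not satisfied.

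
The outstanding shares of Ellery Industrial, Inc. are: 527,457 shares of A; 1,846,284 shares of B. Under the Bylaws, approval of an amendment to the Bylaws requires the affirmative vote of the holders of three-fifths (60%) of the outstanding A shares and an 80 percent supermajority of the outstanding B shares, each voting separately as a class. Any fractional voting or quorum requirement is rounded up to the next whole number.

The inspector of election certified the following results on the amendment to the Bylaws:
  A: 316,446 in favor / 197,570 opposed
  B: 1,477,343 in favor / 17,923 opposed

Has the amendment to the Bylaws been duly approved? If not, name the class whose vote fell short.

A: 3/5 of 527457 = 316474.20, rounded up to 316475; 316,475 required, 316,446 in favor — not approved.
B: 4/5 of 1846284 = 1477027.20, rounded up to 1477028; 1,477,028 required, 1,477,343 in favor — approved.

Not approved — the A shares did not give the required vote.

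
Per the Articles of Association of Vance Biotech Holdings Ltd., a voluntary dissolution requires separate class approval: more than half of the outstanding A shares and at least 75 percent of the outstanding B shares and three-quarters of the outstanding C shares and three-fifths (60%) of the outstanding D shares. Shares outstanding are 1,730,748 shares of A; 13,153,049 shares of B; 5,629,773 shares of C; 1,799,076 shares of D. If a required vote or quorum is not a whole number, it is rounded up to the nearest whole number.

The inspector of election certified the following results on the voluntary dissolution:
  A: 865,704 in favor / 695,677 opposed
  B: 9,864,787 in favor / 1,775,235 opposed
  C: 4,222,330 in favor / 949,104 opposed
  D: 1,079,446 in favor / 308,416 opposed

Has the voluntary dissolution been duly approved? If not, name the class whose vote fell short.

Approved — every class gave the required vote.

A: a majority of 1730748 is 865375; 865,375 required, 865,704 in favor — approved.
B: 3/4 of 13153049 = 9864786.75, rounded up to 9864787; 9,864,787 required, 9,864,787 in favor — approved.
C: 3/4 of 5629773 = 4222329.75, rounded up to 4222330; 4,222,330 required, 4,222,330 in favor — approved.
D: 3/5 of 1799076 = 1079445.60, rounded up to 1079446; 1,079,446 required, 1,079,446 in favor — approved.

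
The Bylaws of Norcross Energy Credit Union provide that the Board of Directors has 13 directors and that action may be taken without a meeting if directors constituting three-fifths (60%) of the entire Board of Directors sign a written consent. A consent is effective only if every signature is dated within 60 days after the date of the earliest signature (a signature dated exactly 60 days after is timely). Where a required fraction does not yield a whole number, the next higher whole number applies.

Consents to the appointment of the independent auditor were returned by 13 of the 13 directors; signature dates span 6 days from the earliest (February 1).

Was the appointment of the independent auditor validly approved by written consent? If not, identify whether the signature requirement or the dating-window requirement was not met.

Signatures required: three-fifths (60%) of 13 — 3/5 of 13 = 7.80, rounded up to 8, so 8 needed; 13 signed. Sufficient.
Dating window: the latest signature is 6 days after the earliest; the limit is 60 days. Within the window.

Effective — both the signature and dating-window requirements are satisfied.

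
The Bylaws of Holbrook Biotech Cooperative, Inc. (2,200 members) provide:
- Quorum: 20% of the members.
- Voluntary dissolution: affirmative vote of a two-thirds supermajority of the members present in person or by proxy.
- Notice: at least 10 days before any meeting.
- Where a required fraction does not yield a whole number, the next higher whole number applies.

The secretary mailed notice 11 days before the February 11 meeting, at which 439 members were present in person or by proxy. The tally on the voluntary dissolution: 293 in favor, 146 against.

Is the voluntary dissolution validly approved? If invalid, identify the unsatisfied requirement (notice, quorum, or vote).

Notice: 11 days given; 10 required. Satisfied.
Quorum: 20% of 2,200 = 440; 439 present. Not satisfied.
Vote: requires two-thirds of those present (439); 2/3 of 439 = 292.67, rounded up to 293, so 293 needed; 293 in favor. Satisfied.

Invalid — quorum requirement not satisfied.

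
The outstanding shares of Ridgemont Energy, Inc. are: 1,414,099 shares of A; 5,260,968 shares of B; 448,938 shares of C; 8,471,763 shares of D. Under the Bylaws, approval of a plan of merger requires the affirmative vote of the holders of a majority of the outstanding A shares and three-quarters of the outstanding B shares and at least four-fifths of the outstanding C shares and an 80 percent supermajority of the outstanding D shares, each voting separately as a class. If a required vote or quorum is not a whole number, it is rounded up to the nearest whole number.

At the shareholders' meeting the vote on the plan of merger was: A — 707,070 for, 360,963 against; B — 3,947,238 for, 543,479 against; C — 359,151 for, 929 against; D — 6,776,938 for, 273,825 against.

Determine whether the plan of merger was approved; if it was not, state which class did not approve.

A: a majority of 1414099 is 707050; 707,050 required, 707,070 in favor — approved.
B: 3/4 of 5260968 = 3945726; 3,945,726 required, 3,947,238 in favor — approved.
C: 4/5 of 448938 = 359150.40, rounded up to 359151; 359,151 required, 359,151 in favor — approved.
D: 4/5 of 8471763 = 6777410.40, rounded up to 6777411; 6,777,411 required, 6,776,938 in favor — not approved.

Not approved — the D shares did not give the required vote.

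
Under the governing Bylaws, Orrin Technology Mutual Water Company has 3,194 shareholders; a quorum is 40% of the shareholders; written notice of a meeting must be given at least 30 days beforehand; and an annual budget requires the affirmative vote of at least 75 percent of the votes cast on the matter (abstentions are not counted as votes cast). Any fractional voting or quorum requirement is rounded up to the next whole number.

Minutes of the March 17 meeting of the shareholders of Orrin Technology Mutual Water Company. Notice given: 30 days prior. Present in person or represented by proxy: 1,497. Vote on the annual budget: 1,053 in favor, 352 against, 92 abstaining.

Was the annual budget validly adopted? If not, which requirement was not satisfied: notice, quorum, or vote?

Invalid — vote requirement not satisfied.

Notice: 30 days given; 30 required. Satisfied.
Quorum: 40% of 3,194 = 1,277.60, rounded up to 1,278; 1,497 present. Satisfied.
Vote: requires three-fourths of the votes cast (1,497 − 92 abstaining = 1,405); 3/4 of 1405 = 1053.75, rounded up to 1054, so 1,054 needed; 1,053 in favor. Not satisfied.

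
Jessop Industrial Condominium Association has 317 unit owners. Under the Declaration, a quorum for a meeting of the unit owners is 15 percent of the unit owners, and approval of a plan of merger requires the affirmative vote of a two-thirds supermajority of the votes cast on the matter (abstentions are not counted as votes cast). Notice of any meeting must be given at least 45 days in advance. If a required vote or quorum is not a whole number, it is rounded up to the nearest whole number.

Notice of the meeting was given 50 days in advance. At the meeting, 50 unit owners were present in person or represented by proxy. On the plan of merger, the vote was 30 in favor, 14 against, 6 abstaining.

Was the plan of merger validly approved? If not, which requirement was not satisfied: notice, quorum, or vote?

Valid — all requirements satisfied.

Notice: 50 days given; 45 required. Satisfied.
Quorum: 15% of 317 = 47.55, rounded up to 48; 50 present. Satisfied.
Vote: requires two-thirds of the votes cast (50 − 6 abstaining = 44); 2/3 of 44 = 29.33, rounded up to 30, so 30 needed; 30 in favor. Satisfied.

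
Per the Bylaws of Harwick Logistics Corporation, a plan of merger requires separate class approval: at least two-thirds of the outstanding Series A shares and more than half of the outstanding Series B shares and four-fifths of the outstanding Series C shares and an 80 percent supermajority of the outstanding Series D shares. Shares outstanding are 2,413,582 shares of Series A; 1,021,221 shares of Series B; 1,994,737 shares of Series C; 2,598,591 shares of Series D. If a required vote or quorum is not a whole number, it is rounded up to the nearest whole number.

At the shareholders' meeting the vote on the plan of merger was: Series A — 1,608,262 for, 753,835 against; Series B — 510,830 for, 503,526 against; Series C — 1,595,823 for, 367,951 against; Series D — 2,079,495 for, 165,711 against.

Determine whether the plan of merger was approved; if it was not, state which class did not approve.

Series A: 2/3 of 2413582 = 1609054.67, rounded up to 1609055; 1,609,055 required, 1,608,262 in favor — not approved.
Series B: a majority of 1021221 is 510611; 510,611 required, 510,830 in favor — approved.
Series C: 4/5 of 1994737 = 1595789.60, rounded up to 1595790; 1,595,790 required, 1,595,823 in favor — approved.
Series D: 4/5 of 2598591 = 2078872.80, rounded up to 2078873; 2,078,873 required, 2,079,495 in favor — approved.

Not approved — the Series A shares did not give the required vote.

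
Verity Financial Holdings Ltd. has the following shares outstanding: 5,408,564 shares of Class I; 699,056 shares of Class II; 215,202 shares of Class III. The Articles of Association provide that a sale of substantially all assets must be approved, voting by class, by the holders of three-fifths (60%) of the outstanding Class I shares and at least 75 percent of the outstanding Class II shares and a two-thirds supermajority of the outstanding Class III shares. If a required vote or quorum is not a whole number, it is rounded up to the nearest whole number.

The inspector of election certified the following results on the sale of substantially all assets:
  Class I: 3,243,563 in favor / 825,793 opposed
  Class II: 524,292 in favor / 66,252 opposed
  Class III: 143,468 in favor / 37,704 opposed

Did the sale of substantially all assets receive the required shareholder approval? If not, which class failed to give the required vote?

Class I: 3/5 of 5408564 = 3245138.40, rounded up to 3245139; 3,245,139 required, 3,243,563 in favor — not approved.
Class II: 3/4 of 699056 = 524292; 524,292 required, 524,292 in favor — approved.
Class III: 2/3 of 215202 = 143468; 143,468 required, 143,468 in favor — approved.

Not approved — the Class I shares did not give the required vote.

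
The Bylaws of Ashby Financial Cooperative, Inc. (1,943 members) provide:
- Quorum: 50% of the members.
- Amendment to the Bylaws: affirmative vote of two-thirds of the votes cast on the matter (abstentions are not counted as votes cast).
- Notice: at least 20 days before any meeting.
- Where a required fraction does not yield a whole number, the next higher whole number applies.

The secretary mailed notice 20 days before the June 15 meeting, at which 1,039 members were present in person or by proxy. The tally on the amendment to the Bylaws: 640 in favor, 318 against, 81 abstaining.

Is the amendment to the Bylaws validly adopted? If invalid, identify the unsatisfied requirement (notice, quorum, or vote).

Notice: 20 days given; 20 required. Satisfied.
Quorum: 50% of 1,943 = 971.50, rounded up to 972; 1,039 present. Satisfied.
Vote: requires two-thirds of the votes cast (1,039 − 81 abstaining = 958); 2/3 of 958 = 638.67, rounded up to 639, so 639 needed; 640 in favor. Satisfied.

Valid — all requirements satisfied.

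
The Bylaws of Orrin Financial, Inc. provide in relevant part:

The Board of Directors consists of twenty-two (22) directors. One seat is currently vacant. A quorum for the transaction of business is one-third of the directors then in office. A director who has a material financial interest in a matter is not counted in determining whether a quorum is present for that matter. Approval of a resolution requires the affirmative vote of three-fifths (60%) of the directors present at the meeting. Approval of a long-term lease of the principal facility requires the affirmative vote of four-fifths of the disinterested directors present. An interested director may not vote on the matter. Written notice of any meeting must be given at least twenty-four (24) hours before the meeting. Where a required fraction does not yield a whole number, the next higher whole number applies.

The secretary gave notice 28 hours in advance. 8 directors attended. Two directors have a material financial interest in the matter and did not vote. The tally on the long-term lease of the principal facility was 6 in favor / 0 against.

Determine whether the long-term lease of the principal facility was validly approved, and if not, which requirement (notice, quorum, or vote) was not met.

Invalid — quorum requirement not satisfied.

Notice: 28 hours given; 24 required (28 ≥ 24). Satisfied.
Quorum: 8 present, but the 2 interested directors do not count, leaving 6. Quorum is 7. Not satisfied.
Vote: the long-term lease of the principal facility requires four-fifths of the disinterested directors present (8 − 2 = 6). 4/5 of 6 = 4.80, rounded up to 5, so 5 affirmative votes are needed; 6 voted in favor. Satisfied. (Moot — without a quorum no business can be validly transacted.)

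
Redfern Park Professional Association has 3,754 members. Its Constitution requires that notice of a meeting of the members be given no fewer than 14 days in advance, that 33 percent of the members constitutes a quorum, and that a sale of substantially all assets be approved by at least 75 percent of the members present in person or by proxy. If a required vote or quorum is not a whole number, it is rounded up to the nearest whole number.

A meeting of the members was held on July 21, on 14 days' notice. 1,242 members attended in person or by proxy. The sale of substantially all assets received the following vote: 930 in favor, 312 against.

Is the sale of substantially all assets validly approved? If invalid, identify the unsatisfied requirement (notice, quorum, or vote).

Invalid — vote requirement not satisfied.

Notice: 14 days given; 14 required. Satisfied.
Quorum: 33% of 3,754 = 1,238.82, rounded up to 1,239; 1,242 present. Satisfied.
Vote: requires three-fourths of those present (1,242); 3/4 of 1242 = 931.50, rounded up to 932, so 932 needed; 930 in favor. Not satisfied.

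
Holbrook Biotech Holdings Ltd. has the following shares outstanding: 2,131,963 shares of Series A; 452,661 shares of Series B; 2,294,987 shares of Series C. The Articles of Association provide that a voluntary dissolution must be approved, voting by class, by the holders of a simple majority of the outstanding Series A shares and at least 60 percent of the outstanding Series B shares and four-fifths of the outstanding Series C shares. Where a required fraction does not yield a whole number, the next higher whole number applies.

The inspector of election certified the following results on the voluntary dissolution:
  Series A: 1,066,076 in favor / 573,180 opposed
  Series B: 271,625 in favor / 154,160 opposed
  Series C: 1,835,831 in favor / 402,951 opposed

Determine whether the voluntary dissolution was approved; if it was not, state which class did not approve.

Series A: a majority of 2131963 is 1065982; 1,065,982 required, 1,066,076 in favor — approved.
Series B: 3/5 of 452661 = 271596.60, rounded up to 271597; 271,597 required, 271,625 in favor — approved.
Series C: 4/5 of 2294987 = 1835989.60, rounded up to 1835990; 1,835,990 required, 1,835,831 in favor — not approved.

Not approved — the Series C shares did not give the required vote.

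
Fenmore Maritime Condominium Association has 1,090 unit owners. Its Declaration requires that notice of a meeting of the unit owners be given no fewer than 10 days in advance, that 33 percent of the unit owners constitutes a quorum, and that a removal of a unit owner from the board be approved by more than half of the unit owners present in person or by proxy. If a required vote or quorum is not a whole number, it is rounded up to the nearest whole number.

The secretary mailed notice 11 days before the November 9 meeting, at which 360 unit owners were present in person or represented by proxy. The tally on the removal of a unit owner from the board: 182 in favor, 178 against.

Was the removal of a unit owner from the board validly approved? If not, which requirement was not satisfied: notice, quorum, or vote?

Notice: 11 days given; 10 required. Satisfied.
Quorum: 33% of 1,090 = 359.70, rounded up to 360; 360 present. Satisfied.
Vote: requires a majority of those present (360); a majority of 360 is 181, so 181 needed; 182 in favor. Satisfied.

Valid — all requirements satisfied.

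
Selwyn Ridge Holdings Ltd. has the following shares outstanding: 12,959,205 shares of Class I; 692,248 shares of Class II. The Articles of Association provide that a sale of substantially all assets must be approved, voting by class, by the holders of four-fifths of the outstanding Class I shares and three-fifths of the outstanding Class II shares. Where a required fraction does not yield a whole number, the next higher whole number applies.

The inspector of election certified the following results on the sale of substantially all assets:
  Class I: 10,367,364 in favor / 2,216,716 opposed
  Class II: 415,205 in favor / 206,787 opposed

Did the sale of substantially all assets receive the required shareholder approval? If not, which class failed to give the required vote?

Not approved — the Class II shares did not give the required vote.

Class I: 4/5 of 12959205 = 10367364; 10,367,364 required, 10,367,364 in favor — approved.
Class II: 3/5 of 692248 = 415348.80, rounded up to 415349; 415,349 required, 415,205 in favor — not approved.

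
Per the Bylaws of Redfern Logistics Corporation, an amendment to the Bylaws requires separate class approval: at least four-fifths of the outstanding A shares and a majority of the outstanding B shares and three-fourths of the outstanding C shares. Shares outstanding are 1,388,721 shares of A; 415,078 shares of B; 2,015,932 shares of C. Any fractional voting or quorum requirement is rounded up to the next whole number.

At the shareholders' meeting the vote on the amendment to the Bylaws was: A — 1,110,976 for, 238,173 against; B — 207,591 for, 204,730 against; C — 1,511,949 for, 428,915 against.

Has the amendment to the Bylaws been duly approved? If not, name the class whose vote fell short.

A: 4/5 of 1388721 = 1110976.80, rounded up to 1110977; 1,110,977 required, 1,110,976 in favor — not approved.
B: a majority of 415078 is 207540; 207,540 required, 207,591 in favor — approved.
C: 3/4 of 2015932 = 1511949; 1,511,949 required, 1,511,949 in favor — approved.

Not approved — the A shares did not give the required vote.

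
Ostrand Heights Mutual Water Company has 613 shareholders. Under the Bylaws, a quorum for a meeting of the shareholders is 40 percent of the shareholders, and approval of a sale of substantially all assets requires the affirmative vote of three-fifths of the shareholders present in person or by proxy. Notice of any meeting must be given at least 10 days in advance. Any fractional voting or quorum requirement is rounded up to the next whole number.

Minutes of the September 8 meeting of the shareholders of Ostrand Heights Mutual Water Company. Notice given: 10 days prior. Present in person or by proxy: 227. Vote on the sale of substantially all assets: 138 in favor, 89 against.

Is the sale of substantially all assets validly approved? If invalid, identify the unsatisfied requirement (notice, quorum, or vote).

Invalid — quorum requirement not satisfied.

Notice: 10 days given; 10 required. Satisfied.
Quorum: 40% of 613 = 245.20, rounded up to 246; 227 present. Not satisfied.
Vote: requires three-fifths of those present (227); 3/5 of 227 = 136.20, rounded up to 137, so 137 needed; 138 in favor. Satisfied.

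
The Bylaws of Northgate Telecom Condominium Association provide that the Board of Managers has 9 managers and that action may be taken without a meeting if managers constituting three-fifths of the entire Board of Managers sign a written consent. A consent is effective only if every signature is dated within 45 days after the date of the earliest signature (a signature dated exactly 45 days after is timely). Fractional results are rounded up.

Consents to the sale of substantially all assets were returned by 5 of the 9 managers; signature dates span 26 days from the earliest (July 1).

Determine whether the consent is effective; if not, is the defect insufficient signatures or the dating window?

Signatures required: three-fifths of 9 — 3/5 of 9 = 5.40, rounded up to 6, so 6 needed; 5 signed. Insufficient.
Dating window: the latest signature is 26 days after the earliest; the limit is 45 days. Within the window.

Not effective — insufficient signatures.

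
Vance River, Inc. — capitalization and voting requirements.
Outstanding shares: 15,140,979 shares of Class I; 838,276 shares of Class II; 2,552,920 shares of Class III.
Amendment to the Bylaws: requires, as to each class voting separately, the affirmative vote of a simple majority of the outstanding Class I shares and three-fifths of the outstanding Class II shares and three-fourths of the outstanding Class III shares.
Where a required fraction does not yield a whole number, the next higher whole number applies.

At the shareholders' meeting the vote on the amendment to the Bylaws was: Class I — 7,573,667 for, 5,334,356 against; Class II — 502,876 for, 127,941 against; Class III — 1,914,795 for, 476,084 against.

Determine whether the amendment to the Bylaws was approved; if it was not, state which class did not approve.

Not approved — the Class II shares did not give the required vote.

Class I: a majority of 15140979 is 7570490; 7,570,490 required, 7,573,667 in favor — approved.
Class II: 3/5 of 838276 = 502965.60, rounded up to 502966; 502,966 required, 502,876 in favor — not approved.
Class III: 3/4 of 2552920 = 1914690; 1,914,690 required, 1,914,795 in favor — approved.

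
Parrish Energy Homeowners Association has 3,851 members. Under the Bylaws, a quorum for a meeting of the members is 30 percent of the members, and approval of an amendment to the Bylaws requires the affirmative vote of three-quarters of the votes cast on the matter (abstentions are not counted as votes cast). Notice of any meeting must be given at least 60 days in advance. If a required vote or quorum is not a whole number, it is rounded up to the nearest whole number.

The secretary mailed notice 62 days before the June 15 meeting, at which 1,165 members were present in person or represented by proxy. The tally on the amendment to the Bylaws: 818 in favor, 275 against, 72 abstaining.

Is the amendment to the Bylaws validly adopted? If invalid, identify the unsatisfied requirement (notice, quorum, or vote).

Notice: 62 days given; 60 required. Satisfied.
Quorum: 30% of 3,851 = 1,155.30, rounded up to 1,156; 1,165 present. Satisfied.
Vote: requires three-fourths of the votes cast (1,165 − 72 abstaining = 1,093); 3/4 of 1093 = 819.75, rounded up to 820, so 820 needed; 818 in favor. Not satisfied.

Invalid — vote requirement not satisfied.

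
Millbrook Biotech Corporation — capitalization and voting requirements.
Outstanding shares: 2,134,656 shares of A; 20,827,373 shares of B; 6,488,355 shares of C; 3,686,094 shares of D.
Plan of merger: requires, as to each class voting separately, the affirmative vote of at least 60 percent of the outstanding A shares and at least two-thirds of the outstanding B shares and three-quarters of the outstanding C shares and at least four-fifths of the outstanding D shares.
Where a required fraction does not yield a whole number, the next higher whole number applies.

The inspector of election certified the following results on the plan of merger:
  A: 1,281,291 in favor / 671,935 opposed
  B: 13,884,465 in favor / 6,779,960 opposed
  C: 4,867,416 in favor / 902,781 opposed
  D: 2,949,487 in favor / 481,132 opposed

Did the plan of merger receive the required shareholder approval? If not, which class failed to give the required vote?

A: 3/5 of 2134656 = 1280793.60, rounded up to 1280794; 1,280,794 required, 1,281,291 in favor — approved.
B: 2/3 of 20827373 = 13884915.33, rounded up to 13884916; 13,884,916 required, 13,884,465 in favor — not approved.
C: 3/4 of 6488355 = 4866266.25, rounded up to 4866267; 4,866,267 required, 4,867,416 in favor — approved.
D: 4/5 of 3686094 = 2948875.20, rounded up to 2948876; 2,948,876 required, 2,949,487 in favor — approved.

Not approved — the B shares did not give the required vote.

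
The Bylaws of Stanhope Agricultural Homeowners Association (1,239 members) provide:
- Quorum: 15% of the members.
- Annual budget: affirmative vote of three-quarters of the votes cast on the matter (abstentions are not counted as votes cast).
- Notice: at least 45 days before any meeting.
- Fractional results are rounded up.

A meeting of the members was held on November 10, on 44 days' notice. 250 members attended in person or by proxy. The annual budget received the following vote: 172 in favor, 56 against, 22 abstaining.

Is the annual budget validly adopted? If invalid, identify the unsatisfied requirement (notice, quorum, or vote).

Notice: 44 days given; 45 required. Not satisfied.
Quorum: 15% of 1,239 = 185.85, rounded up to 186; 250 present. Satisfied.
Vote: requires three-fourths of the votes cast (250 − 22 abstaining = 228); 3/4 of 228 = 171, so 171 needed; 172 in favor. Satisfied.

Invalid — notice requirement not satisfied.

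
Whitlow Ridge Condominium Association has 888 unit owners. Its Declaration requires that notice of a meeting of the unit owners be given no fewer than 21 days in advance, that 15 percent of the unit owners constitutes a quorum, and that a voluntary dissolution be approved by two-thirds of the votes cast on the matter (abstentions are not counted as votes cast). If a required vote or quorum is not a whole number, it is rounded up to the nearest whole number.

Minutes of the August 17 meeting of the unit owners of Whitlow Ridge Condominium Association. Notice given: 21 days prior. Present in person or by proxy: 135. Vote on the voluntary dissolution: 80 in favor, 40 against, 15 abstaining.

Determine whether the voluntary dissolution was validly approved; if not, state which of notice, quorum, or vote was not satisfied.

Valid — all requirements satisfied.

Notice: 21 days given; 21 required. Satisfied.
Quorum: 15% of 888 = 133.20, rounded up to 134; 135 present. Satisfied.
Vote: requires two-thirds of the votes cast (135 − 15 abstaining = 120); 2/3 of 120 = 80, so 80 needed; 80 in favor. Satisfied.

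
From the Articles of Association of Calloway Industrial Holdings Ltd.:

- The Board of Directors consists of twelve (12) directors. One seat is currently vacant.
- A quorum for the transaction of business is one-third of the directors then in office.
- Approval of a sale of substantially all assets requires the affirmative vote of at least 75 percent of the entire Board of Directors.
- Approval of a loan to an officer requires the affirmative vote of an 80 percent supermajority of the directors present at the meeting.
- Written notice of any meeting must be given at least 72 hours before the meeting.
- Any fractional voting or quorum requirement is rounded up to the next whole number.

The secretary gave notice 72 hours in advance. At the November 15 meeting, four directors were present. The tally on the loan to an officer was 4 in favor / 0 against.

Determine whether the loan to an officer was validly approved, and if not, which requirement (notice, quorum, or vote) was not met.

Notice: 72 hours given; 72 required (72 ≥ 72). Satisfied.
Quorum: 4 present; quorum is 4. Satisfied.
Vote: the loan to an officer requires four-fifths of the directors present (4). 4/5 of 4 = 3.20, rounded up to 4, so 4 affirmative votes are needed; 4 voted in favor. Satisfied.

Valid — all requirements satisfied.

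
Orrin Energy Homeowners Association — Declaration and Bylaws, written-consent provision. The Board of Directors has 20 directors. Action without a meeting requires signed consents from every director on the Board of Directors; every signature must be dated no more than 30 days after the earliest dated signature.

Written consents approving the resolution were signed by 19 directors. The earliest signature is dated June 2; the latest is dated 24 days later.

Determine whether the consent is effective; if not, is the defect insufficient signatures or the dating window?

Not effective — insufficient signatures.

Signatures required: every one of 20 — unanimous means all 20, so 20 needed; 19 signed. Insufficient.
Dating window: the latest signature is 24 days after the earliest; the limit is 30 days. Within the window.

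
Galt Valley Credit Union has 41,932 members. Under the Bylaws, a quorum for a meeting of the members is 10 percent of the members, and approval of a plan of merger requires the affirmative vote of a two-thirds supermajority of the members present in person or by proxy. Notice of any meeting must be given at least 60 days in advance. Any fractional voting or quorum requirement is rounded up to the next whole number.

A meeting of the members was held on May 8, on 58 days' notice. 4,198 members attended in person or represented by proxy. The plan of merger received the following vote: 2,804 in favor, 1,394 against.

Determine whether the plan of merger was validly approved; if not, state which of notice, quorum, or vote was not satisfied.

Notice: 58 days given; 60 required. Not satisfied.
Quorum: 10% of 41,932 = 4,193.20, rounded up to 4,194; 4,198 present. Satisfied.
Vote: requires two-thirds of those present (4,198); 2/3 of 4198 = 2798.67, rounded up to 2799, so 2,799 needed; 2,804 in favor. Satisfied.

Invalid — notice requirement not satisfied.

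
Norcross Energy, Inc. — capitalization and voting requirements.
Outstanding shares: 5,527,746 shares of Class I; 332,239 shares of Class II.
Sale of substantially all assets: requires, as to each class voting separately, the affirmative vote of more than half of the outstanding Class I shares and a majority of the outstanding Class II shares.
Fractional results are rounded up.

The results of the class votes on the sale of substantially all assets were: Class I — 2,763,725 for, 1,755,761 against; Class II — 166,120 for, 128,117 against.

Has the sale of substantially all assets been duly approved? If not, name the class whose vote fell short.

Class I: a majority of 5527746 is 2763874; 2,763,874 required, 2,763,725 in favor — not approved.
Class II: a majority of 332239 is 166120; 166,120 required, 166,120 in favor — approved.

Not approved — the Class I shares did not give the required vote.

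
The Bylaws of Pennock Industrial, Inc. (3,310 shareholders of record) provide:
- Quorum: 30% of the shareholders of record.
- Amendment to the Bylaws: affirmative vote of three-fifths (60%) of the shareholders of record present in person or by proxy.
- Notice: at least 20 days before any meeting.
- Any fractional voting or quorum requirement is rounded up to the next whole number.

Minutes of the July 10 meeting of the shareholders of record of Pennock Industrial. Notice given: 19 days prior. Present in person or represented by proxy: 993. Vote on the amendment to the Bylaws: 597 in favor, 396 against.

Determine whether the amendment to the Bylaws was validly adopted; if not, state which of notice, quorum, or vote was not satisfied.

Notice: 19 days given; 20 required. Not satisfied.
Quorum: 30% of 3,310 = 993; 993 present. Satisfied.
Vote: requires three-fifths of those present (993); 3/5 of 993 = 595.80, rounded up to 596, so 596 needed; 597 in favor. Satisfied.

Invalid — notice requirement not satisfied.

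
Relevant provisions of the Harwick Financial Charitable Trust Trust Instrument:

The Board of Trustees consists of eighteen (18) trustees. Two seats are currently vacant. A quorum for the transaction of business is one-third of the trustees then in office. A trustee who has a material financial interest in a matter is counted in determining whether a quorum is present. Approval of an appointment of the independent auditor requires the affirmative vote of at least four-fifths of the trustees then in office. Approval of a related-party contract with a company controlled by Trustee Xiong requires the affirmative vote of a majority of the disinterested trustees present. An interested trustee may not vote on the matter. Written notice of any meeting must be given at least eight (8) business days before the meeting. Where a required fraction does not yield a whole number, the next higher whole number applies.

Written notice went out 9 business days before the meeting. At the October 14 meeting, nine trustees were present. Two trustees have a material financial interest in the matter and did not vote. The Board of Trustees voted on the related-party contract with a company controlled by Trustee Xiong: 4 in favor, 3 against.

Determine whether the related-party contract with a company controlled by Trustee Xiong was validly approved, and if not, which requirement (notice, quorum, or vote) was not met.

Notice: 9 business days given; 8 required (9 ≥ 8). Satisfied.
Quorum: 9 present (interested trustees count toward quorum); quorum is 6. Satisfied.
Vote: the related-party contract with a company controlled by Trustee Xiong requires a majority of the disinterested trustees present (9 − 2 = 7). A majority of 7 is 4, so 4 affirmative votes are needed; 4 voted in favor. Satisfied.

Valid — all requirements satisfied.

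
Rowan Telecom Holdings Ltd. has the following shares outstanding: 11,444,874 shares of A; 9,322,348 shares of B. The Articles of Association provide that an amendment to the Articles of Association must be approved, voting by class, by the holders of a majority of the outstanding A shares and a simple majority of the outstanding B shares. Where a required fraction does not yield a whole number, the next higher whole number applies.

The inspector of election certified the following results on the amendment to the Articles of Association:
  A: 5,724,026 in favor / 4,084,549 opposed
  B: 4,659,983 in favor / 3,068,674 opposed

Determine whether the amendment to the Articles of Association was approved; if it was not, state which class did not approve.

A: a majority of 11444874 is 5722438; 5,722,438 required, 5,724,026 in favor — approved.
B: a majority of 9322348 is 4661175; 4,661,175 required, 4,659,983 in favor — not approved.

Not approved — the B shares did not give the required vote.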